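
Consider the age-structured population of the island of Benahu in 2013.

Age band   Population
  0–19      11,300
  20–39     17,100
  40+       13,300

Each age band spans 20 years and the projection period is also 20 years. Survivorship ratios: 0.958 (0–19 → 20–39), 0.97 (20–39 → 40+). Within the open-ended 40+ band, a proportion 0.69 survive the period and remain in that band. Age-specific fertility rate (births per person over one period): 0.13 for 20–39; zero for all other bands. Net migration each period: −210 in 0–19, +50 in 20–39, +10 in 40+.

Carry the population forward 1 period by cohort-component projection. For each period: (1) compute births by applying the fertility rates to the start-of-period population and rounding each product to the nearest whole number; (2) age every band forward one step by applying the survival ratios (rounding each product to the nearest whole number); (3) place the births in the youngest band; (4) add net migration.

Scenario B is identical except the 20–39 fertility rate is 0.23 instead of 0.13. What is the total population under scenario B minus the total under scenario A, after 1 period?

1710

Call the groups 1 to 3, youngest first.
[period 1]
Births: 17100 * 0.13 = 2223
Group 2: 11300 * 0.958 = 10825
Group 3: 17100 * 0.97 + 13300 * 0.69 = 16587 + 9177 = 25764
Net migration: Group 1 − 210 → 2013; Group 2 + 50 → 10875; Group 3 + 10 → 25774
→ [2013, 10875, 25774]
Scenario A total after 1 period: 38662
Scenario B projection —
[period 1]
Births: 17100 * 0.23 = 3933
Group 2: 11300 * 0.958 = 10825
Group 3: 17100 * 0.97 + 13300 * 0.69 = 16587 + 9177 = 25764
Net migration: Group 1 − 210 → 3723; Group 2 + 50 → 10875; Group 3 + 10 → 25774
→ [3723, 10875, 25774]
Scenario B total after 1 period: 40372
Difference B − A = 40372 − 38662 = 1710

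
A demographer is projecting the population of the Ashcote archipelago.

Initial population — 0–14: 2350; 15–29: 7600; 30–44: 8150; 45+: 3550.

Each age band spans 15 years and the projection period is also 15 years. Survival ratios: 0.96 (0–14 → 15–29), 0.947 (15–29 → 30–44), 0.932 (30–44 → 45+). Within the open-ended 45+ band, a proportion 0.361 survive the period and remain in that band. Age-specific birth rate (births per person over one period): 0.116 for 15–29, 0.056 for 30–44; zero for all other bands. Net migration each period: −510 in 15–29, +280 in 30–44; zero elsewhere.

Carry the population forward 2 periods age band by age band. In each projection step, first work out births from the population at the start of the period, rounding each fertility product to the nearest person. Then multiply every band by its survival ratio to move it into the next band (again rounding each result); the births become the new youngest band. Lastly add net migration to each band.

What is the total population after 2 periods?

13503

Period 1.
Births: 7600 * 0.116 = 882 ; 8150 * 0.056 = 456 → total 1338
15–29: 2350 * 0.96 = 2256
30–44: 7600 * 0.947 = 7197
45+: 8150 * 0.932 + 3550 * 0.361 = 7596 + 1282 = 8878
Net migration: 15–29 − 510 → 1746; 30–44 + 280 → 7477
Population now: 0–14=1338, 15–29=1746, 30–44=7477, 45+=8878
Period 2.
Births: 1746 * 0.116 = 203 ; 7477 * 0.056 = 419 → total 622
15–29: 1338 * 0.96 = 1284
30–44: 1746 * 0.947 = 1653
45+: 7477 * 0.932 + 8878 * 0.361 = 6969 + 3205 = 10174
Net migration: 15–29 − 510 → 774; 30–44 + 280 → 1933
Population now: 0–14=622, 15–29=774, 30–44=1933, 45+=10174
Total after period 2: 622 + 774 + 1933 + 10174 = 13503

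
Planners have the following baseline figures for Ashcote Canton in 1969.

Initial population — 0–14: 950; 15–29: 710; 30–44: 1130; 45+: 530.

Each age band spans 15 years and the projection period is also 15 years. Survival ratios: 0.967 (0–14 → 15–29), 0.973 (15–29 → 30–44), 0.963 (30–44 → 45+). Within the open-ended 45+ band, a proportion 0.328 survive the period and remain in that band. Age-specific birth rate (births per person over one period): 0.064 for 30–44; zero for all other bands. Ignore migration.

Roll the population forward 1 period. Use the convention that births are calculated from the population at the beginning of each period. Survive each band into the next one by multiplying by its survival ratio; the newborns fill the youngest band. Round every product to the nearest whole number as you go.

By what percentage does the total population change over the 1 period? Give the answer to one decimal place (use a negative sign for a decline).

Call the bands 1 to 4, youngest first.
Period 1.
Births: 1130 × 0.064 = 72
Band 2: 950 × 0.967 = 919
Band 3: 710 × 0.973 = 691
Band 4: 1130 × 0.963 + 530 × 0.328 = 1088 + 174 = 1262
Giving 72 / 919 / 691 / 1262.
Total: 3320 → 2944; change = -376; percentage change = -11.3%

-11.3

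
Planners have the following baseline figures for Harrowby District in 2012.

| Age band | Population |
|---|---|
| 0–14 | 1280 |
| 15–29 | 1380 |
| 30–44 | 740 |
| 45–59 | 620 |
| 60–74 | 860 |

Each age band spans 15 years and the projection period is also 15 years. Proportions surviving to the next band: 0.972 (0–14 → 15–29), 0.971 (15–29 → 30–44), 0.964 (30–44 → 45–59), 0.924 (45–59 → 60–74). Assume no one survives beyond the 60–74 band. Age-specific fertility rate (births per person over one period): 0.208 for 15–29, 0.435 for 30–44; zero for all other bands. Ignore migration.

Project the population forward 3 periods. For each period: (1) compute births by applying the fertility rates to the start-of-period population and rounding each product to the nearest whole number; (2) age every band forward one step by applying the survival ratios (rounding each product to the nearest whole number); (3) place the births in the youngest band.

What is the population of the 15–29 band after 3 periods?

(Bands numbered youngest = 1 to oldest = 5.)
[period 1]
Births: 1380 × 0.208 = 287, 740 × 0.435 = 322 → total 609
Band 2: 1280 × 0.972 = 1244
Band 3: 1380 × 0.971 = 1340
Band 4: 740 × 0.964 = 713
Band 5: 620 × 0.924 = 573
End of period: [609, 1244, 1340, 713, 573]
[period 2]
Births: 1244 × 0.208 = 259, 1340 × 0.435 = 583 → total 842
Band 2: 609 × 0.972 = 592
Band 3: 1244 × 0.971 = 1208
Band 4: 1340 × 0.964 = 1292
Band 5: 713 × 0.924 = 659
End of period: [842, 592, 1208, 1292, 659]
[period 3]
Births: 592 × 0.208 = 123, 1208 × 0.435 = 525 → total 648
Band 2: 842 × 0.972 = 818
Band 3: 592 × 0.971 = 575
Band 4: 1208 × 0.964 = 1165
Band 5: 1292 × 0.924 = 1194
End of period: [648, 818, 575, 1165, 1194]

818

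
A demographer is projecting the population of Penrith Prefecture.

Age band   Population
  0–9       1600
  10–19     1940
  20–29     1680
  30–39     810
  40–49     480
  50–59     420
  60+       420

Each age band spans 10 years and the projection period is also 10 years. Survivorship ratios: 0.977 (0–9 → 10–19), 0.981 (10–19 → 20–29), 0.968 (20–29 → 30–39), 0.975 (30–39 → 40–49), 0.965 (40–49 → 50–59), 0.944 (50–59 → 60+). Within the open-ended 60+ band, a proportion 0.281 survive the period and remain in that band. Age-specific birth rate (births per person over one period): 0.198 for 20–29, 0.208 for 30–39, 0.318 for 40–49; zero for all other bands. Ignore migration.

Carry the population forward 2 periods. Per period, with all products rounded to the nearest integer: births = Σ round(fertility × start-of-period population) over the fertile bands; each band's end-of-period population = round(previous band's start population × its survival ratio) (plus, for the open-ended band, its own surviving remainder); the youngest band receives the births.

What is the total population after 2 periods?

After projecting period 1:
Births: 1680 × 0.198 = 333  |  810 × 0.208 = 168  |  480 × 0.318 = 153 ⇒ total 654
10–19: 1600 × 0.977 = 1563
20–29: 1940 × 0.981 = 1903
30–39: 1680 × 0.968 = 1626
40–49: 810 × 0.975 = 790
50–59: 480 × 0.965 = 463
60+: 420 × 0.944 + 420 × 0.281 = 396 + 118 = 514
Population now: 0–9=654, 10–19=1563, 20–29=1903, 30–39=1626, 40–49=790, 50–59=463, 60+=514
After projecting period 2:
Births: 1903 × 0.198 = 377  |  1626 × 0.208 = 338  |  790 × 0.318 = 251 ⇒ total 966
10–19: 654 × 0.977 = 639
20–29: 1563 × 0.981 = 1533
30–39: 1903 × 0.968 = 1842
40–49: 1626 × 0.975 = 1585
50–59: 790 × 0.965 = 762
60+: 463 × 0.944 + 514 × 0.281 = 437 + 144 = 581
Population now: 0–9=966, 10–19=639, 20–29=1533, 30–39=1842, 40–49=1585, 50–59=762, 60+=581
Total after period 2: 966 + 639 + 1533 + 1842 + 1585 + 762 + 581 = 7908

7908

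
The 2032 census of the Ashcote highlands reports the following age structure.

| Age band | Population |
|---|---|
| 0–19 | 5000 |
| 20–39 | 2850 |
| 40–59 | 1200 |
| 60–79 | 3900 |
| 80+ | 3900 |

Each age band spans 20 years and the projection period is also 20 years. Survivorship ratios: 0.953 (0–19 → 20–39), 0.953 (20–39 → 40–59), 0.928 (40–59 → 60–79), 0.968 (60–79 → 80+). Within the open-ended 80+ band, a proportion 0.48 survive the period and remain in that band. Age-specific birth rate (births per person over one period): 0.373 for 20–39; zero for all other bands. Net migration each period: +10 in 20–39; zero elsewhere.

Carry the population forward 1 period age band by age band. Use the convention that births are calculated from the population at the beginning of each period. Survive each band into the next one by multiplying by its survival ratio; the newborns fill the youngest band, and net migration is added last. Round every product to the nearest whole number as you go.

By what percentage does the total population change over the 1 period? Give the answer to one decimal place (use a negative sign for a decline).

-9.1

Period 1:
Births: 2850 × 0.373 = 1063
20–39: 5000 × 0.953 = 4765
40–59: 2850 × 0.953 = 2716
60–79: 1200 × 0.928 = 1114
80+: 3900 × 0.968 + 3900 × 0.48 = 3775 + 1872 = 5647
Net migration: 20–39 + 10 → 4775
Population now: 0–19=1063, 20–39=4775, 40–59=2716, 60–79=1114, 80+=5647
Total: 16850 → 15315; change = -1535; percentage change = -9.1%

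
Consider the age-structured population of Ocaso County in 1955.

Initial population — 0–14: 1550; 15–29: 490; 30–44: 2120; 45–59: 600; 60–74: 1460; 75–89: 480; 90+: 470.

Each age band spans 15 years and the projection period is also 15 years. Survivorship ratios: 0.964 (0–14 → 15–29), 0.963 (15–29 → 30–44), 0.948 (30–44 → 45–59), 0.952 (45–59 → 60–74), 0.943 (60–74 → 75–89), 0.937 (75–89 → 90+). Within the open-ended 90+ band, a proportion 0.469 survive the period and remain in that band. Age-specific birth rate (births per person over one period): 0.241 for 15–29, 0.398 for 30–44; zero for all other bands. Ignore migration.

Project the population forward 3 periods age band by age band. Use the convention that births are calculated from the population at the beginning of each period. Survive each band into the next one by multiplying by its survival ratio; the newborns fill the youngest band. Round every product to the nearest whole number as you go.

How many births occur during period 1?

[period 1]
Births: 490 × 0.241 = 118 ; 2120 × 0.398 = 844 → 962
15–29: 1550 × 0.964 = 1494
30–44: 490 × 0.963 = 472
45–59: 2120 × 0.948 = 2010
60–74: 600 × 0.952 = 571
75–89: 1460 × 0.943 = 1377
90+: 480 × 0.937 + 470 × 0.469 = 450 + 220 = 670
→ [962, 1494, 472, 2010, 571, 1377, 670]

962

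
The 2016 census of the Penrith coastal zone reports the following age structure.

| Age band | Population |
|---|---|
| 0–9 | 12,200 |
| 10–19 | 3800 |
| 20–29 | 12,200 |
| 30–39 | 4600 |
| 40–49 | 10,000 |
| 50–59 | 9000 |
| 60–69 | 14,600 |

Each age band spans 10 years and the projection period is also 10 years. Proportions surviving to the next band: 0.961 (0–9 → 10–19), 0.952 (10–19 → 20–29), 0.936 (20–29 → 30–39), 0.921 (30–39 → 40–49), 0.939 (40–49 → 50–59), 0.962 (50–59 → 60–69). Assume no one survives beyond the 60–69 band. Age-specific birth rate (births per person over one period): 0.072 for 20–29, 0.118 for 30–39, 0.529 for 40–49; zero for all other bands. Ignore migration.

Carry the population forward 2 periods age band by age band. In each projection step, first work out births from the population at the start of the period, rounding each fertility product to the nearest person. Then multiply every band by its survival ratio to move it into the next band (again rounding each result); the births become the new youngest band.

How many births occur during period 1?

6711

Period 1:
Births: 12200 * 0.072 = 878, 4600 * 0.118 = 543, 10000 * 0.529 = 5290 → total 6711
10–19: 12200 * 0.961 = 11724
20–29: 3800 * 0.952 = 3618
30–39: 12200 * 0.936 = 11419
40–49: 4600 * 0.921 = 4237
50–59: 10000 * 0.939 = 9390
60–69: 9000 * 0.962 = 8658
Giving 6711 / 11724 / 3618 / 11419 / 4237 / 9390 / 8658.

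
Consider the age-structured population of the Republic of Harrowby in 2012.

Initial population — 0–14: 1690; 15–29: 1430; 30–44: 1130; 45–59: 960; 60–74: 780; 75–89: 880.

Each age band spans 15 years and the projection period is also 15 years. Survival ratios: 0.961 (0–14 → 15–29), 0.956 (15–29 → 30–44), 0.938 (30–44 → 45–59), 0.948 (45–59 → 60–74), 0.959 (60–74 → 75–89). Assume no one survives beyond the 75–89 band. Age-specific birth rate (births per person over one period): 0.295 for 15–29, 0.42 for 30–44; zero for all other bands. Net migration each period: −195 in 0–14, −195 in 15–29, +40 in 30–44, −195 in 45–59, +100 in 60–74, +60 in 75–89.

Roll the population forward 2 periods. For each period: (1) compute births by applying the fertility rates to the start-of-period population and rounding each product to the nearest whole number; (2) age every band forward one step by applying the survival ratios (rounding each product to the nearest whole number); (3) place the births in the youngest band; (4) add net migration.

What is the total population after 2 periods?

5778

Call the bands 1 to 6, youngest first.
Period 1.
Births: 1430 * 0.295 = 422  |  1130 * 0.42 = 475 — total 897
Band 2: 1690 * 0.961 = 1624
Band 3: 1430 * 0.956 = 1367
Band 4: 1130 * 0.938 = 1060
Band 5: 960 * 0.948 = 910
Band 6: 780 * 0.959 = 748
Net migration: Band 1 − 195 → 702; Band 2 − 195 → 1429; Band 3 + 40 → 1407; Band 4 − 195 → 865; Band 5 + 100 → 1010; Band 6 + 60 → 808
Giving 702 / 1429 / 1407 / 865 / 1010 / 808.
Period 2.
Births: 1429 * 0.295 = 422  |  1407 * 0.42 = 591 — total 1013
Band 2: 702 * 0.961 = 675
Band 3: 1429 * 0.956 = 1366
Band 4: 1407 * 0.938 = 1320
Band 5: 865 * 0.948 = 820
Band 6: 1010 * 0.959 = 969
Net migration: Band 1 − 195 → 818; Band 2 − 195 → 480; Band 3 + 40 → 1406; Band 4 − 195 → 1125; Band 5 + 100 → 920; Band 6 + 60 → 1029
Giving 818 / 480 / 1406 / 1125 / 920 / 1029.
Total after period 2: 818 + 480 + 1406 + 1125 + 920 + 1029 = 5778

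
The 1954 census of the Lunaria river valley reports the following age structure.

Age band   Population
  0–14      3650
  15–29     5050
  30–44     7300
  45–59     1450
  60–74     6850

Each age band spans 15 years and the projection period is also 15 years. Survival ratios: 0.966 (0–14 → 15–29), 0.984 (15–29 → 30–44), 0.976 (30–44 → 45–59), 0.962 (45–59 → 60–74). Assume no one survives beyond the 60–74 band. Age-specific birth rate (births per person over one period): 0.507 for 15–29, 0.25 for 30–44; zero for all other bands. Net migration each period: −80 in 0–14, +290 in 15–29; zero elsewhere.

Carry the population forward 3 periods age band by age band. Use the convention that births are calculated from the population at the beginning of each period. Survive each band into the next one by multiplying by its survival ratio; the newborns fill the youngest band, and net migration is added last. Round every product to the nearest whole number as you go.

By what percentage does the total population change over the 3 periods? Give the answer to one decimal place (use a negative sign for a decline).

Numbering the bands 1..5 from youngest to oldest:
— Period 1 —
Births: 5050 * 0.507 = 2560  |  7300 * 0.25 = 1825 ⇒ total 4385
Band 2: 3650 * 0.966 = 3526
Band 3: 5050 * 0.984 = 4969
Band 4: 7300 * 0.976 = 7125
Band 5: 1450 * 0.962 = 1395
Net migration: Band 1 − 80 → 4305; Band 2 + 290 → 3816
End of period: [4305, 3816, 4969, 7125, 1395]
— Period 2 —
Births: 3816 * 0.507 = 1935  |  4969 * 0.25 = 1242 ⇒ total 3177
Band 2: 4305 * 0.966 = 4159
Band 3: 3816 * 0.984 = 3755
Band 4: 4969 * 0.976 = 4850
Band 5: 7125 * 0.962 = 6854
Net migration: Band 1 − 80 → 3097; Band 2 + 290 → 4449
End of period: [3097, 4449, 3755, 4850, 6854]
— Period 3 —
Births: 4449 * 0.507 = 2256  |  3755 * 0.25 = 939 ⇒ total 3195
Band 2: 3097 * 0.966 = 2992
Band 3: 4449 * 0.984 = 4378
Band 4: 3755 * 0.976 = 3665
Band 5: 4850 * 0.962 = 4666
Net migration: Band 1 − 80 → 3115; Band 2 + 290 → 3282
End of period: [3115, 3282, 4378, 3665, 4666]
Total: 24300 → 19106; change = -5194; percentage change = -21.4%

-21.4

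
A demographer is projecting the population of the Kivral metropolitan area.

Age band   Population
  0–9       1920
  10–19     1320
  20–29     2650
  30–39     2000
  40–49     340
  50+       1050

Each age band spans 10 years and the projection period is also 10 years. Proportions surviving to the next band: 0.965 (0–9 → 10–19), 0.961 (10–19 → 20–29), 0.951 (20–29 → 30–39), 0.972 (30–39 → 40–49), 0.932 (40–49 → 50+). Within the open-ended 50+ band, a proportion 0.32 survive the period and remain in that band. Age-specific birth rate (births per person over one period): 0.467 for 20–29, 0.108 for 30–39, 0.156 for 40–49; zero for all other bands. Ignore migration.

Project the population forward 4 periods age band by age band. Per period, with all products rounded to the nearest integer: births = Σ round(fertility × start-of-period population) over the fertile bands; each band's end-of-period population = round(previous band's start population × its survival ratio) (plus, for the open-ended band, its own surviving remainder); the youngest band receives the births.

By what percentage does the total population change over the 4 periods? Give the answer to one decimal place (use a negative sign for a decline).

-9.4

Numbering the groups 1..6 from youngest to oldest:
Period 1.
Births: 2650 * 0.467 = 1238  |  2000 * 0.108 = 216  |  340 * 0.156 = 53 ⇒ total 1507
Group 2: 1920 * 0.965 = 1853
Group 3: 1320 * 0.961 = 1269
Group 4: 2650 * 0.951 = 2520
Group 5: 2000 * 0.972 = 1944
Group 6: 340 * 0.932 + 1050 * 0.32 = 317 + 336 = 653
→ [1507, 1853, 1269, 2520, 1944, 653]
Period 2.
Births: 1269 * 0.467 = 593  |  2520 * 0.108 = 272  |  1944 * 0.156 = 303 ⇒ total 1168
Group 2: 1507 * 0.965 = 1454
Group 3: 1853 * 0.961 = 1781
Group 4: 1269 * 0.951 = 1207
Group 5: 2520 * 0.972 = 2449
Group 6: 1944 * 0.932 + 653 * 0.32 = 1812 + 209 = 2021
→ [1168, 1454, 1781, 1207, 2449, 2021]
Period 3.
Births: 1781 * 0.467 = 832  |  1207 * 0.108 = 130  |  2449 * 0.156 = 382 ⇒ total 1344
Group 2: 1168 * 0.965 = 1127
Group 3: 1454 * 0.961 = 1397
Group 4: 1781 * 0.951 = 1694
Group 5: 1207 * 0.972 = 1173
Group 6: 2449 * 0.932 + 2021 * 0.32 = 2282 + 647 = 2929
→ [1344, 1127, 1397, 1694, 1173, 2929]
Period 4.
Births: 1397 * 0.467 = 652  |  1694 * 0.108 = 183  |  1173 * 0.156 = 183 ⇒ total 1018
Group 2: 1344 * 0.965 = 1297
Group 3: 1127 * 0.961 = 1083
Group 4: 1397 * 0.951 = 1329
Group 5: 1694 * 0.972 = 1647
Group 6: 1173 * 0.932 + 2929 * 0.32 = 1093 + 937 = 2030
→ [1018, 1297, 1083, 1329, 1647, 2030]
Total: 9280 → 8404; change = -876; percentage change = -9.4%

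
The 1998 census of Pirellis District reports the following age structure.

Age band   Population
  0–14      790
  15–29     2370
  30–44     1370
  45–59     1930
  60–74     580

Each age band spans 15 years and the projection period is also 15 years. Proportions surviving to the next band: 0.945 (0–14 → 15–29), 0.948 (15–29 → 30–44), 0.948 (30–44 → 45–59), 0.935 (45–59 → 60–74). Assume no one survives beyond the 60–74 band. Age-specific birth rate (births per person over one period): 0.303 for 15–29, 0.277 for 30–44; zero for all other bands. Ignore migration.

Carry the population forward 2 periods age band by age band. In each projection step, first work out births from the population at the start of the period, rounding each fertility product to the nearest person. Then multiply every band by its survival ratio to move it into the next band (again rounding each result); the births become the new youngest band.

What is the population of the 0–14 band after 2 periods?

848

Let group 1 be 0–14 through group 5 = 60–74.
After projecting period 1:
Births: 2370 × 0.303 = 718 ; 1370 × 0.277 = 379 — total 1097
Group 2: 790 × 0.945 = 747
Group 3: 2370 × 0.948 = 2247
Group 4: 1370 × 0.948 = 1299
Group 5: 1930 × 0.935 = 1805
End of period: [1097, 747, 2247, 1299, 1805]
After projecting period 2:
Births: 747 × 0.303 = 226 ; 2247 × 0.277 = 622 — total 848
Group 2: 1097 × 0.945 = 1037
Group 3: 747 × 0.948 = 708
Group 4: 2247 × 0.948 = 2130
Group 5: 1299 × 0.935 = 1215
End of period: [848, 1037, 708, 2130, 1215]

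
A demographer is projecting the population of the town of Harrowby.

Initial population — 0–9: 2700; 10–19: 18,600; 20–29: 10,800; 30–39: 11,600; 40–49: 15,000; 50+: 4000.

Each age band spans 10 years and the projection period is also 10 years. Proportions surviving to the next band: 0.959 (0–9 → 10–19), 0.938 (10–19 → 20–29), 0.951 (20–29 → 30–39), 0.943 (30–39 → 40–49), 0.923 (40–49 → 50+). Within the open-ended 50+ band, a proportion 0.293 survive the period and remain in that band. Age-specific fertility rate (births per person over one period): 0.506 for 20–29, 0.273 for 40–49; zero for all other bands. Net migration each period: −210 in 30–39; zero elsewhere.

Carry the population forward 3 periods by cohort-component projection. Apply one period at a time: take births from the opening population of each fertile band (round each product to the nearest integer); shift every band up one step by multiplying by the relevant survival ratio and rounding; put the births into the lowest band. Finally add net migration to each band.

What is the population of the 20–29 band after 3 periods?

(Bands numbered youngest = 1 to oldest = 6.)
After projecting period 1:
Births: 10800 × 0.506 = 5465 ; 15000 × 0.273 = 4095 — total 9560
Band 2: 2700 × 0.959 = 2589
Band 3: 18600 × 0.938 = 17447
Band 4: 10800 × 0.951 = 10271
Band 5: 11600 × 0.943 = 10939
Band 6: 15000 × 0.923 + 4000 × 0.293 = 13845 + 1172 = 15017
Net migration: Band 4 − 210 → 10061
End of period: [9560, 2589, 17447, 10061, 10939, 15017]
After projecting period 2:
Births: 17447 × 0.506 = 8828 ; 10939 × 0.273 = 2986 — total 11814
Band 2: 9560 × 0.959 = 9168
Band 3: 2589 × 0.938 = 2428
Band 4: 17447 × 0.951 = 16592
Band 5: 10061 × 0.943 = 9488
Band 6: 10939 × 0.923 + 15017 × 0.293 = 10097 + 4400 = 14497
Net migration: Band 4 − 210 → 16382
End of period: [11814, 9168, 2428, 16382, 9488, 14497]
After projecting period 3:
Births: 2428 × 0.506 = 1229 ; 9488 × 0.273 = 2590 — total 3819
Band 2: 11814 × 0.959 = 11330
Band 3: 9168 × 0.938 = 8600
Band 4: 2428 × 0.951 = 2309
Band 5: 16382 × 0.943 = 15448
Band 6: 9488 × 0.923 + 14497 × 0.293 = 8757 + 4248 = 13005
Net migration: Band 4 − 210 → 2099
End of period: [3819, 11330, 8600, 2099, 15448, 13005]

8600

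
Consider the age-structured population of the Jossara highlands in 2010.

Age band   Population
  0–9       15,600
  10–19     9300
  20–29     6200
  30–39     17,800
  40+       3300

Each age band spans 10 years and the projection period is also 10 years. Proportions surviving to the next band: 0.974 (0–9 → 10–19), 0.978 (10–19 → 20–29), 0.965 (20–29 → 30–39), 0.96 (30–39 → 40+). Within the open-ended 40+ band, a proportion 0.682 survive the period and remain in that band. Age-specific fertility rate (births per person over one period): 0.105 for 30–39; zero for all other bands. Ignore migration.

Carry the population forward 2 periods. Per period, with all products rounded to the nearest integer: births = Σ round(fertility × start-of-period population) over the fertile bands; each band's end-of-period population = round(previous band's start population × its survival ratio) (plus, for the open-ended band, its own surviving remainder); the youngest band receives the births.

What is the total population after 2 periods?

45018

Period 1:
Births: 17800 * 0.105 = 1869
10–19: 15600 * 0.974 = 15194
20–29: 9300 * 0.978 = 9095
30–39: 6200 * 0.965 = 5983
40+: 17800 * 0.96 + 3300 * 0.682 = 17088 + 2251 = 19339
→ [1869, 15194, 9095, 5983, 19339]
Period 2:
Births: 5983 * 0.105 = 628
10–19: 1869 * 0.974 = 1820
20–29: 15194 * 0.978 = 14860
30–39: 9095 * 0.965 = 8777
40+: 5983 * 0.96 + 19339 * 0.682 = 5744 + 13189 = 18933
→ [628, 1820, 14860, 8777, 18933]
Total after period 2: 628 + 1820 + 14860 + 8777 + 18933 = 45018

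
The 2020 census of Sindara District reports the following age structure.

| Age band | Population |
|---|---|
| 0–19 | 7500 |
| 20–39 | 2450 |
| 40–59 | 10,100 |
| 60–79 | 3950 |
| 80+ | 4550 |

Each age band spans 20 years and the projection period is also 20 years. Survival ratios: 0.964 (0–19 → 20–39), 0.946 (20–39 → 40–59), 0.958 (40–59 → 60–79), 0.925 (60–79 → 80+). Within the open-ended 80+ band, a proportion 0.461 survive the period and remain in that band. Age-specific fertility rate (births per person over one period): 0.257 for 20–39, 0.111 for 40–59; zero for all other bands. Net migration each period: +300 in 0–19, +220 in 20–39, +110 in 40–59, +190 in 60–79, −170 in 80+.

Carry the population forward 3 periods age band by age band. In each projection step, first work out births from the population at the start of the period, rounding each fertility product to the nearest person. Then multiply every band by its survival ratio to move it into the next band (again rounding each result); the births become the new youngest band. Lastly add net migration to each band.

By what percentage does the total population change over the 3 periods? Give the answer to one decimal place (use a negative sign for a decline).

-26.5

Let group 1 be 0–19 through group 5 = 80+.
Period 1.
Births: 2450 × 0.257 = 630 ; 10100 × 0.111 = 1121 — total 1751
Group 2: 7500 × 0.964 = 7230
Group 3: 2450 × 0.946 = 2318
Group 4: 10100 × 0.958 = 9676
Group 5: 3950 × 0.925 + 4550 × 0.461 = 3654 + 2098 = 5752
Net migration: Group 1 + 300 → 2051; Group 2 + 220 → 7450; Group 3 + 110 → 2428; Group 4 + 190 → 9866; Group 5 − 170 → 5582
End of period: [2051, 7450, 2428, 9866, 5582]
Period 2.
Births: 7450 × 0.257 = 1915 ; 2428 × 0.111 = 270 — total 2185
Group 2: 2051 × 0.964 = 1977
Group 3: 7450 × 0.946 = 7048
Group 4: 2428 × 0.958 = 2326
Group 5: 9866 × 0.925 + 5582 × 0.461 = 9126 + 2573 = 11699
Net migration: Group 1 + 300 → 2485; Group 2 + 220 → 2197; Group 3 + 110 → 7158; Group 4 + 190 → 2516; Group 5 − 170 → 11529
End of period: [2485, 2197, 7158, 2516, 11529]
Period 3.
Births: 2197 × 0.257 = 565 ; 7158 × 0.111 = 795 — total 1360
Group 2: 2485 × 0.964 = 2396
Group 3: 2197 × 0.946 = 2078
Group 4: 7158 × 0.958 = 6857
Group 5: 2516 × 0.925 + 11529 × 0.461 = 2327 + 5315 = 7642
Net migration: Group 1 + 300 → 1660; Group 2 + 220 → 2616; Group 3 + 110 → 2188; Group 4 + 190 → 7047; Group 5 − 170 → 7472
End of period: [1660, 2616, 2188, 7047, 7472]
Total: 28550 → 20983; change = -7567; percentage change = -26.5%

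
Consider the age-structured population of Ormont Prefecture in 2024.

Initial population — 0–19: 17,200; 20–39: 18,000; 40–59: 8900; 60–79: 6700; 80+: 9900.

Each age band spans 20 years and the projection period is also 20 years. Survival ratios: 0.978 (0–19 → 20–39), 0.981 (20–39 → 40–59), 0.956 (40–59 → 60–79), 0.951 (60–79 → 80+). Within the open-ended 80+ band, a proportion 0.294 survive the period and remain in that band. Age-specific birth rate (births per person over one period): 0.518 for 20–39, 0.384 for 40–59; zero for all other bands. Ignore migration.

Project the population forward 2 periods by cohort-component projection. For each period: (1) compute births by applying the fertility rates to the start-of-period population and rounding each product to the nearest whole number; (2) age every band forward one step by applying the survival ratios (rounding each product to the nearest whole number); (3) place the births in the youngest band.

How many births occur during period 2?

Period 1.
Births: 18000 × 0.518 = 9324 ; 8900 × 0.384 = 3418 → total 12742
20–39: 17200 × 0.978 = 16822
40–59: 18000 × 0.981 = 17658
60–79: 8900 × 0.956 = 8508
80+: 6700 × 0.951 + 9900 × 0.294 = 6372 + 2911 = 9283
End of period: [12742, 16822, 17658, 8508, 9283]
Period 2.
Births: 16822 × 0.518 = 8714 ; 17658 × 0.384 = 6781 → total 15495
20–39: 12742 × 0.978 = 12462
40–59: 16822 × 0.981 = 16502
60–79: 17658 × 0.956 = 16881
80+: 8508 × 0.951 + 9283 × 0.294 = 8091 + 2729 = 10820
End of period: [15495, 12462, 16502, 16881, 10820]

15495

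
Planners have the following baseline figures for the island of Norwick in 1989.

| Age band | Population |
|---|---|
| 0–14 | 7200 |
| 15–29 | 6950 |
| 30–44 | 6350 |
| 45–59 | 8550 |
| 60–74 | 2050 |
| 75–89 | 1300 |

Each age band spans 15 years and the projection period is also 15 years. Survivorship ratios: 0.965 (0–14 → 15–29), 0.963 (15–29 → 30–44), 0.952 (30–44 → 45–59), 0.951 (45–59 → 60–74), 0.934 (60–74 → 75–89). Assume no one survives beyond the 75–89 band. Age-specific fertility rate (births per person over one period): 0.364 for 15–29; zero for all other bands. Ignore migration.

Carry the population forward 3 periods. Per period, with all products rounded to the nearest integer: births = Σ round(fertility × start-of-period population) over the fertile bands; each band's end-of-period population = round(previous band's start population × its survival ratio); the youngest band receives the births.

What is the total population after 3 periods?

23480

Let band 1 be 0–14 through band 6 = 75–89.
[period 1]
Births: 6950 × 0.364 = 2530
Band 2: 7200 × 0.965 = 6948
Band 3: 6950 × 0.963 = 6693
Band 4: 6350 × 0.952 = 6045
Band 5: 8550 × 0.951 = 8131
Band 6: 2050 × 0.934 = 1915
→ [2530, 6948, 6693, 6045, 8131, 1915]
[period 2]
Births: 6948 × 0.364 = 2529
Band 2: 2530 × 0.965 = 2441
Band 3: 6948 × 0.963 = 6691
Band 4: 6693 × 0.952 = 6372
Band 5: 6045 × 0.951 = 5749
Band 6: 8131 × 0.934 = 7594
→ [2529, 2441, 6691, 6372, 5749, 7594]
[period 3]
Births: 2441 × 0.364 = 889
Band 2: 2529 × 0.965 = 2440
Band 3: 2441 × 0.963 = 2351
Band 4: 6691 × 0.952 = 6370
Band 5: 6372 × 0.951 = 6060
Band 6: 5749 × 0.934 = 5370
→ [889, 2440, 2351, 6370, 6060, 5370]
Total after period 3: 889 + 2440 + 2351 + 6370 + 6060 + 5370 = 23480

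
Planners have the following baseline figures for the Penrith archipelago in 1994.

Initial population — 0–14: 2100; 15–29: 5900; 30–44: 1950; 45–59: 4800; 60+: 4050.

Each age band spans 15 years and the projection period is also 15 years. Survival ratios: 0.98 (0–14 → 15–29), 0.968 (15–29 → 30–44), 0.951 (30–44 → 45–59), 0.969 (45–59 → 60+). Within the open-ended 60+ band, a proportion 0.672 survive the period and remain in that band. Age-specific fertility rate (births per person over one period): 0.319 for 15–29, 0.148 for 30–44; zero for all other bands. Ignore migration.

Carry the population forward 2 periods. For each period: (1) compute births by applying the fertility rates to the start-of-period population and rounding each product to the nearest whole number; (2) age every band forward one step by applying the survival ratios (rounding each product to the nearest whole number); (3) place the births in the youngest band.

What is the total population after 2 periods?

Call the groups 1 to 5, youngest first.
[period 1]
Births: 5900 * 0.319 = 1882 ; 1950 * 0.148 = 289 → total 2171
Group 2: 2100 * 0.98 = 2058
Group 3: 5900 * 0.968 = 5711
Group 4: 1950 * 0.951 = 1854
Group 5: 4800 * 0.969 + 4050 * 0.672 = 4651 + 2722 = 7373
Giving 2171 / 2058 / 5711 / 1854 / 7373.
[period 2]
Births: 2058 * 0.319 = 657 ; 5711 * 0.148 = 845 → total 1502
Group 2: 2171 * 0.98 = 2128
Group 3: 2058 * 0.968 = 1992
Group 4: 5711 * 0.951 = 5431
Group 5: 1854 * 0.969 + 7373 * 0.672 = 1797 + 4955 = 6752
Giving 1502 / 2128 / 1992 / 5431 / 6752.
Total after period 2: 1502 + 2128 + 1992 + 5431 + 6752 = 17805

17805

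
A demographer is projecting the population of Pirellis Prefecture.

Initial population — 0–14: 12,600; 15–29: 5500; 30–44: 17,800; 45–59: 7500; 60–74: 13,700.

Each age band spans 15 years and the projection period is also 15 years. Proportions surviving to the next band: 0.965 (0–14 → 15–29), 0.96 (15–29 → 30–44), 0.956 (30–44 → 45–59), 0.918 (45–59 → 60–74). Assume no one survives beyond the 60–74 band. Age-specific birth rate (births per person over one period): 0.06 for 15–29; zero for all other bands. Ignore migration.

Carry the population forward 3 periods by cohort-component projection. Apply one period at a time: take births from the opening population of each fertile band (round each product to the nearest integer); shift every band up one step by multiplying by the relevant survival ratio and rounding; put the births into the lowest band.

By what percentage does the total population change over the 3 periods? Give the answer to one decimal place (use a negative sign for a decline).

-70.5

[period 1]
Births: 5500 * 0.06 = 330
15–29: 12600 * 0.965 = 12159
30–44: 5500 * 0.96 = 5280
45–59: 17800 * 0.956 = 17017
60–74: 7500 * 0.918 = 6885
Population now: 0–14=330, 15–29=12159, 30–44=5280, 45–59=17017, 60–74=6885
[period 2]
Births: 12159 * 0.06 = 730
15–29: 330 * 0.965 = 318
30–44: 12159 * 0.96 = 11673
45–59: 5280 * 0.956 = 5048
60–74: 17017 * 0.918 = 15622
Population now: 0–14=730, 15–29=318, 30–44=11673, 45–59=5048, 60–74=15622
[period 3]
Births: 318 * 0.06 = 19
15–29: 730 * 0.965 = 704
30–44: 318 * 0.96 = 305
45–59: 11673 * 0.956 = 11159
60–74: 5048 * 0.918 = 4634
Population now: 0–14=19, 15–29=704, 30–44=305, 45–59=11159, 60–74=4634
Total: 57100 → 16821; change = -40279; percentage change = -70.5%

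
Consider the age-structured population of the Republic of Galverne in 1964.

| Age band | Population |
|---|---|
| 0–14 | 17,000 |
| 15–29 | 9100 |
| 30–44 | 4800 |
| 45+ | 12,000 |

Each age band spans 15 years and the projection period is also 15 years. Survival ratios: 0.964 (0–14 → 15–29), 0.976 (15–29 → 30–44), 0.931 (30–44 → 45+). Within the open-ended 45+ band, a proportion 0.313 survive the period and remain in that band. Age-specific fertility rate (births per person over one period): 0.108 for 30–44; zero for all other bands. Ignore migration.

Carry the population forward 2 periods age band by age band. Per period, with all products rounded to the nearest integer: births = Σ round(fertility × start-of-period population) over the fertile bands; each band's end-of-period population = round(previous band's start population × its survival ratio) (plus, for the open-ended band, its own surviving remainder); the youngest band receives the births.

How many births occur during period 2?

Period 1:
Births: 4800 × 0.108 = 518
15–29: 17000 × 0.964 = 16388
30–44: 9100 × 0.976 = 8882
45+: 4800 × 0.931 + 12000 × 0.313 = 4469 + 3756 = 8225
Population now: 0–14=518, 15–29=16388, 30–44=8882, 45+=8225
Period 2:
Births: 8882 × 0.108 = 959
15–29: 518 × 0.964 = 499
30–44: 16388 × 0.976 = 15995
45+: 8882 × 0.931 + 8225 × 0.313 = 8269 + 2574 = 10843
Population now: 0–14=959, 15–29=499, 30–44=15995, 45+=10843

959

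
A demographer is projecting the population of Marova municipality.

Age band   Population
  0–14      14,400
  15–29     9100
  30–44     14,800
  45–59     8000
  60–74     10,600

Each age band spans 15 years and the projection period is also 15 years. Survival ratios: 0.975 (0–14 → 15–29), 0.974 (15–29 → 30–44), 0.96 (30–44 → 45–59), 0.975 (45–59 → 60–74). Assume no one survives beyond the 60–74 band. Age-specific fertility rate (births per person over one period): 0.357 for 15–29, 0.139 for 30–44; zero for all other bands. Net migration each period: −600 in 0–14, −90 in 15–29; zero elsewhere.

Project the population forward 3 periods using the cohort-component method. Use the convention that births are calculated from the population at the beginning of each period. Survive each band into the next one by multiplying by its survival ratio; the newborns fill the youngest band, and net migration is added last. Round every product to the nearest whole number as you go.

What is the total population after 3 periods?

33997

— Period 1 —
Births: 9100 * 0.357 = 3249 ; 14800 * 0.139 = 2057 — total 5306
15–29: 14400 * 0.975 = 14040
30–44: 9100 * 0.974 = 8863
45–59: 14800 * 0.96 = 14208
60–74: 8000 * 0.975 = 7800
Net migration: 0–14 − 600 → 4706; 15–29 − 90 → 13950
End of period: [4706, 13950, 8863, 14208, 7800]
— Period 2 —
Births: 13950 * 0.357 = 4980 ; 8863 * 0.139 = 1232 — total 6212
15–29: 4706 * 0.975 = 4588
30–44: 13950 * 0.974 = 13587
45–59: 8863 * 0.96 = 8508
60–74: 14208 * 0.975 = 13853
Net migration: 0–14 − 600 → 5612; 15–29 − 90 → 4498
End of period: [5612, 4498, 13587, 8508, 13853]
— Period 3 —
Births: 4498 * 0.357 = 1606 ; 13587 * 0.139 = 1889 — total 3495
15–29: 5612 * 0.975 = 5472
30–44: 4498 * 0.974 = 4381
45–59: 13587 * 0.96 = 13044
60–74: 8508 * 0.975 = 8295
Net migration: 0–14 − 600 → 2895; 15–29 − 90 → 5382
End of period: [2895, 5382, 4381, 13044, 8295]
Total after period 3: 2895 + 5382 + 4381 + 13044 + 8295 = 33997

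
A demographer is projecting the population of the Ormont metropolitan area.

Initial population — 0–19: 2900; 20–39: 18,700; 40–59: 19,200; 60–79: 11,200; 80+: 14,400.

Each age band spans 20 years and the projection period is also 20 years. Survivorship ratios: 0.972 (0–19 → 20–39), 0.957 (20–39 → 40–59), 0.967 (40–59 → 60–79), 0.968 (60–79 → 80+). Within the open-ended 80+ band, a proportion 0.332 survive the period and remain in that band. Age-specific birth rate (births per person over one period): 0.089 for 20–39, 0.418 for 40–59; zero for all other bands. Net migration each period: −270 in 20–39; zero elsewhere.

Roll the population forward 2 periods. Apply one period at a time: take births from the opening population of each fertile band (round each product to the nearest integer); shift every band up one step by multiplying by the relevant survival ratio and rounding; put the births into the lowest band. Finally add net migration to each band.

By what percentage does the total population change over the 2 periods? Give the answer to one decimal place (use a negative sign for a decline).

-10.0

After projecting period 1:
Births: 18700 * 0.089 = 1664  |  19200 * 0.418 = 8026 → 9690
20–39: 2900 * 0.972 = 2819
40–59: 18700 * 0.957 = 17896
60–79: 19200 * 0.967 = 18566
80+: 11200 * 0.968 + 14400 * 0.332 = 10842 + 4781 = 15623
Net migration: 20–39 − 270 → 2549
Giving 9690 / 2549 / 17896 / 18566 / 15623.
After projecting period 2:
Births: 2549 * 0.089 = 227  |  17896 * 0.418 = 7481 → 7708
20–39: 9690 * 0.972 = 9419
40–59: 2549 * 0.957 = 2439
60–79: 17896 * 0.967 = 17305
80+: 18566 * 0.968 + 15623 * 0.332 = 17972 + 5187 = 23159
Net migration: 20–39 − 270 → 9149
Giving 7708 / 9149 / 2439 / 17305 / 23159.
Total: 66400 → 59760; change = -6640; percentage change = -10.0%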